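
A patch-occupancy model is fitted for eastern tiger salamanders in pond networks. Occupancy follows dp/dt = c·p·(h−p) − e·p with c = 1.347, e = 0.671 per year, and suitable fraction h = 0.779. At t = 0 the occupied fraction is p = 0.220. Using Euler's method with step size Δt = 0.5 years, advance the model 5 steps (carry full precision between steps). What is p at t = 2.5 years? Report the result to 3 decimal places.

Update rule: p ← p + [c·p·(h−p) − e·p]·Δt with Δt = 0.5.
t = 0.5: p = 0.22000 + (+0.00902) = 0.22902
t = 1: p = 0.22902 + (+0.00800) = 0.23701
t = 1.5: p = 0.23701 + (+0.00700) = 0.24401
t = 2: p = 0.24401 + (+0.00606) = 0.25007
t = 2.5: p = 0.25007 + (+0.00519) = 0.25525

0.255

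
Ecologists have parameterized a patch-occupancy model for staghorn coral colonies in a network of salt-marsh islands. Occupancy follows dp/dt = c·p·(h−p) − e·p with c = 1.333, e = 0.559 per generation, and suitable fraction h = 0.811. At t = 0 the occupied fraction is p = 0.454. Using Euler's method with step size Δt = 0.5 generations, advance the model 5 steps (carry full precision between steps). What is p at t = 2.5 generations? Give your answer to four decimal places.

0.4033

Update rule: p ← p + [c·p·(h−p) − e·p]·Δt with Δt = 0.5.
  1  |  dp/dt·Δt = -0.018868  |  p_1 = 0.435132
  2  |  dp/dt·Δt = -0.012612  |  p_2 = 0.422520
  3  |  dp/dt·Δt = -0.008695  |  p_3 = 0.413825
  4  |  dp/dt·Δt = -0.006118  |  p_4 = 0.407708
  5  |  dp/dt·Δt = -0.004365  |  p_5 = 0.403343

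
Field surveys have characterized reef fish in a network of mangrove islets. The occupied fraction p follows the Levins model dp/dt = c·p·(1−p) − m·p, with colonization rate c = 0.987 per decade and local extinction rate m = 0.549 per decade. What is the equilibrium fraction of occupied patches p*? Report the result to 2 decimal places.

0.44

At equilibrium, colonization balances extinction: c·p*·(1−p*) = m·p*.
So p* = 1 − m/c = 1 − 0.549/0.987 = 1 − 0.5562 = 0.4438.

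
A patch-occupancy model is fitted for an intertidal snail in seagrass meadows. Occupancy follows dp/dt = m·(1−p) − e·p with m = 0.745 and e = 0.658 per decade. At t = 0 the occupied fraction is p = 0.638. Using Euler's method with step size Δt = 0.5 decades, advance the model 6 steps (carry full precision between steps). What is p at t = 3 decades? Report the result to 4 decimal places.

0.5311

Update rule: p ← p + [m·(1−p) − e·p]·Δt with Δt = 0.5.
  1  |  dp/dt·Δt = -0.075057  |  p_1 = 0.562943
  2  |  dp/dt·Δt = -0.022405  |  p_2 = 0.540538
  3  |  dp/dt·Δt = -0.006688  |  p_3 = 0.533851
  4  |  dp/dt·Δt = -0.001996  |  p_4 = 0.531854
  5  |  dp/dt·Δt = -0.000596  |  p_5 = 0.531259
  6  |  dp/dt·Δt = -0.000178  |  p_6 = 0.531081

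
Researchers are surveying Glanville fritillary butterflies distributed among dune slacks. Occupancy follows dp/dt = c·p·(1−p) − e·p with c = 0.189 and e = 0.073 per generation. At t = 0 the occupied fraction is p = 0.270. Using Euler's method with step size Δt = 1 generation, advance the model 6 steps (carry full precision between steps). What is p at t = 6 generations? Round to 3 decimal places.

Update rule: p ← p + [c·p·(1−p) − e·p]·Δt with Δt = 1.
  1  |  dp/dt·Δt = +0.017542  |  p_1 = 0.287542
  2  |  dp/dt·Δt = +0.017728  |  p_2 = 0.305270
  3  |  dp/dt·Δt = +0.017798  |  p_3 = 0.323069
  4  |  dp/dt·Δt = +0.017749  |  p_4 = 0.340818
  5  |  dp/dt·Δt = +0.017581  |  p_5 = 0.358399
  6  |  dp/dt·Δt = +0.017297  |  p_6 = 0.375697

0.376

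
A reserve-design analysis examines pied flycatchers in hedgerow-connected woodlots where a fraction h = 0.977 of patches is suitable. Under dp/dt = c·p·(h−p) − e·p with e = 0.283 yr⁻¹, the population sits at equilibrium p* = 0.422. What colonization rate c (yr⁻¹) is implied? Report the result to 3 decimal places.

0.510

At equilibrium c(h−p*) = e, so c = e/(h−p*).
c = 0.283/(0.977 − 0.422) = 0.283/0.5550 = 0.5099.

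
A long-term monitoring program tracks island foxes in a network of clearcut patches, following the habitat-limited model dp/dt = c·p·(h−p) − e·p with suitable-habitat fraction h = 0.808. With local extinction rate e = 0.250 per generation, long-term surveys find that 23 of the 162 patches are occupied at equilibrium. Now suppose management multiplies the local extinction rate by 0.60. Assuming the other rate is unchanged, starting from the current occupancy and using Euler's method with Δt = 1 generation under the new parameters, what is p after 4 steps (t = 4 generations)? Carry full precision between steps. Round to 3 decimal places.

Observed p* = 23/162 = 0.14198.
Balance c(h−p*) = e gives c = e/(0.808 − 0.14198) = 0.250/0.66602 = 0.37536.
Starting from p₀ = 0.14198; update p ← p + (dp/dt)·Δt with the new parameters.
t = 1: p = 0.14198 + (+0.01420) = 0.15617
t = 2: p = 0.15617 + (+0.01479) = 0.17096
t = 3: p = 0.17096 + (+0.01524) = 0.18619
t = 4: p = 0.18619 + (+0.01553) = 0.20172

0.202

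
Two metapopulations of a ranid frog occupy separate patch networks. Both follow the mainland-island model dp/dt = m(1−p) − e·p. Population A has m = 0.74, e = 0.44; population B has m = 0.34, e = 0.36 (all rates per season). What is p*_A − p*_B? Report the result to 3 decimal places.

A: p*_A = m/(m+e) = 0.74/1.1800 = 0.6271.
B: p*_B = 0.34/0.7000 = 0.4857.
p*_A − p*_B = 0.6271 − 0.4857 = 0.1414.

0.141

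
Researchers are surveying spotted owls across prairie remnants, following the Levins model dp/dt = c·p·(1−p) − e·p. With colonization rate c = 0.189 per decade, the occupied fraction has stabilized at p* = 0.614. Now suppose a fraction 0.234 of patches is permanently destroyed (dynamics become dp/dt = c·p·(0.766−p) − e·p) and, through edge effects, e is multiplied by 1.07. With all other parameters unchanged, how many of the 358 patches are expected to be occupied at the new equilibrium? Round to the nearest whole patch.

Balance c(1−p*) = e gives e = 0.189×(1 − 0.61400) = 0.07295.
New p* = 0.766 − e/c = 0.766 − 0.07806/0.18900 = 0.35298.
Expected occupied = 358 × 0.35298 = 126.37 ≈ 126.

126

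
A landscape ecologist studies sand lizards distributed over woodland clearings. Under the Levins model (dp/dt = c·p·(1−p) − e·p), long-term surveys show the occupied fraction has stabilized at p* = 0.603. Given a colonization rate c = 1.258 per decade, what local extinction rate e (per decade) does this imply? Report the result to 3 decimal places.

At equilibrium c(1−p*) = e.
e = 1.258 × (1 − 0.603) = 1.258 × 0.3970 = 0.4994.

0.499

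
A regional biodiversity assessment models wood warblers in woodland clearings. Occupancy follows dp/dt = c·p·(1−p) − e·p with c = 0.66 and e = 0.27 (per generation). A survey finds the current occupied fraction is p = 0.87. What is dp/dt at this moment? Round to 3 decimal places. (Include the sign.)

-0.160

Colonization term: c·p·(1−p) = 0.66×0.87×0.1300 = 0.07465.
Extinction term: e·p = 0.23490.
dp/dt = 0.07465 − 0.23490 = -0.16025.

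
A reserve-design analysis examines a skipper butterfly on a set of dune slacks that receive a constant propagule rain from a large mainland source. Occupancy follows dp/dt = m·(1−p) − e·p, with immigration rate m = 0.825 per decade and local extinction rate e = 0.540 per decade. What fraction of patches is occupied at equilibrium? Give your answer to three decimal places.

At equilibrium the propagule rain into empty patches balances local extinction: m(1−p*) = e·p*.
p* = m/(m+e) = 0.825/(0.825+0.540) = 0.825/1.3650 = 0.6044.

0.604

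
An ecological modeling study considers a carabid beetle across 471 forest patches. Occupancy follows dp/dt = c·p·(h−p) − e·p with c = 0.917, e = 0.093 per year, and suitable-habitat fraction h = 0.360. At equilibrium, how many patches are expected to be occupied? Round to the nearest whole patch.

122

p* = h − e/c = 0.360 − 0.1014 = 0.2586.
Expected occupied patches = N × p* = 471 × 0.2586 = 121.79 ≈ 122.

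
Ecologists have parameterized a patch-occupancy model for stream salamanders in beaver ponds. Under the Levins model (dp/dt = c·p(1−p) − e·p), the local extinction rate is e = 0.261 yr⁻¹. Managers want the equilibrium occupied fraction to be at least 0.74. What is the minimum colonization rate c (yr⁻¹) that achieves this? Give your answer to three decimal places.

p* = 1 − e/c ≥ 0.74 requires e/c ≤ 0.2600, i.e. c ≥ e/0.2600.
c_min = 0.261/0.2600 = 1.0038.

1.004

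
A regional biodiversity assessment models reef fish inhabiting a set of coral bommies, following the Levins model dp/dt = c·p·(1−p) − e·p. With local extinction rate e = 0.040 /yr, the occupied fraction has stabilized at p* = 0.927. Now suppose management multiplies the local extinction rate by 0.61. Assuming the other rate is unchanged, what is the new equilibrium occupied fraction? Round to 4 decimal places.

Balance c(1−p*) = e gives c = e/(1 − 0.92700) = 0.040/0.07300 = 0.54795.
New p* = 1 − e/c = 1 − 0.02440/0.54795 = 0.95547.

0.9555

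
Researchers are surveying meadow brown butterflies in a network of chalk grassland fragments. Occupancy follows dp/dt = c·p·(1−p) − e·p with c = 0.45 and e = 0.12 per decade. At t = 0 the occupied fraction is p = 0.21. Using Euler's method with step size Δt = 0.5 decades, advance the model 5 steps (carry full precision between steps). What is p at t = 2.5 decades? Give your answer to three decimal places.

Update rule: p ← p + [c·p·(1−p) − e·p]·Δt with Δt = 0.5.
  1  |  dp/dt·Δt = +0.024727  |  p_1 = 0.234727
  2  |  dp/dt·Δt = +0.026333  |  p_2 = 0.261061
  3  |  dp/dt·Δt = +0.027741  |  p_3 = 0.288801
  4  |  dp/dt·Δt = +0.028886  |  p_4 = 0.317687
  5  |  dp/dt·Δt = +0.029710  |  p_5 = 0.347397

0.347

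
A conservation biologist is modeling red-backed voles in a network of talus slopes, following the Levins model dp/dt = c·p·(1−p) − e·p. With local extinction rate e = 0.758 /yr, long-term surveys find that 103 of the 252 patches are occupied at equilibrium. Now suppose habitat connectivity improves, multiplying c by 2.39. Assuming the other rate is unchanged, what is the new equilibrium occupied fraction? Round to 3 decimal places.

0.753

Observed p* = 103/252 = 0.40873.
Balance c(1−p*) = e gives c = e/(1 − 0.40873) = 0.758/0.59127 = 1.28199.
New p* = 1 − e/c = 1 − 0.75800/3.06396 = 0.75261.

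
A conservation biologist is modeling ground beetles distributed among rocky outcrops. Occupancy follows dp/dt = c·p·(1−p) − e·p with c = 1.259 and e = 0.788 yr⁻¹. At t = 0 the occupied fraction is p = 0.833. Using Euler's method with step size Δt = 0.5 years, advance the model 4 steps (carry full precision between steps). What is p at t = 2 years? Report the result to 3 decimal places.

Update rule: p ← p + [c·p·(1−p) − e·p]·Δt with Δt = 0.5.
  1  |  dp/dt·Δt = -0.240632  |  p_1 = 0.592368
  2  |  dp/dt·Δt = -0.081389  |  p_2 = 0.510979
  3  |  dp/dt·Δt = -0.044027  |  p_3 = 0.466953
  4  |  dp/dt·Δt = -0.027292  |  p_4 = 0.439661

0.440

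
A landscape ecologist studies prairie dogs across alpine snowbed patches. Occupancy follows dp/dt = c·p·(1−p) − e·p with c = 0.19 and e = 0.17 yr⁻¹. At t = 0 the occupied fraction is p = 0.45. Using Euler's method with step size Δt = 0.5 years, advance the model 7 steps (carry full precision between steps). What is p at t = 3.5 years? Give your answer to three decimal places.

Update rule: p ← p + [c·p·(1−p) − e·p]·Δt with Δt = 0.5.
t = 0.5: p = 0.45000 + (-0.01474) = 0.43526
t = 1: p = 0.43526 + (-0.01365) = 0.42162
t = 1.5: p = 0.42162 + (-0.01267) = 0.40895
t = 2: p = 0.40895 + (-0.01180) = 0.39715
t = 2.5: p = 0.39715 + (-0.01101) = 0.38614
t = 3: p = 0.38614 + (-0.01030) = 0.37583
t = 3.5: p = 0.37583 + (-0.00966) = 0.36617

0.366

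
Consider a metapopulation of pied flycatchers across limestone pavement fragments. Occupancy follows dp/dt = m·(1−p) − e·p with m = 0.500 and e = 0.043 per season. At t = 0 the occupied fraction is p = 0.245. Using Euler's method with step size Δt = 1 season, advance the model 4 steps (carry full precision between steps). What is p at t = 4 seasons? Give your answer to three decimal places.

Update rule: p ← p + [m·(1−p) − e·p]·Δt with Δt = 1.
t = 1: p = 0.24500 + (+0.36696) = 0.61196
t = 2: p = 0.61196 + (+0.16770) = 0.77967
t = 3: p = 0.77967 + (+0.07664) = 0.85631
t = 4: p = 0.85631 + (+0.03502) = 0.89133

0.891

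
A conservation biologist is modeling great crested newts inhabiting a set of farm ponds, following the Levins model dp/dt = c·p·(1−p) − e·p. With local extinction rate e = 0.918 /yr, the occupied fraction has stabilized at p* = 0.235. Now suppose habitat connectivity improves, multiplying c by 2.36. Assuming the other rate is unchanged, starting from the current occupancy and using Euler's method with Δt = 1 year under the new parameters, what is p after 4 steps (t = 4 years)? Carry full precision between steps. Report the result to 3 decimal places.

0.732

Balance c(1−p*) = e gives c = e/(1 − 0.23500) = 0.918/0.76500 = 1.20000.
Starting from p₀ = 0.23500; update p ← p + (dp/dt)·Δt with the new parameters.
t = 1: p = 0.23500 + (+0.29339) = 0.52839
t = 2: p = 0.52839 + (+0.22065) = 0.74905
t = 3: p = 0.74905 + (-0.15527) = 0.59377
t = 4: p = 0.59377 + (+0.13802) = 0.73179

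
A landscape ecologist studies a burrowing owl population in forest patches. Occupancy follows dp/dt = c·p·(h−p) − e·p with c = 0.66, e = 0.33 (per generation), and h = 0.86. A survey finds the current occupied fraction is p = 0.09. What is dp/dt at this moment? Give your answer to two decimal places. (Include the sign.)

Colonization term: c·p·(h−p) = 0.66×0.09×0.7700 = 0.04574.
Extinction term: e·p = 0.02970.
dp/dt = 0.04574 − 0.02970 = 0.01604.

0.02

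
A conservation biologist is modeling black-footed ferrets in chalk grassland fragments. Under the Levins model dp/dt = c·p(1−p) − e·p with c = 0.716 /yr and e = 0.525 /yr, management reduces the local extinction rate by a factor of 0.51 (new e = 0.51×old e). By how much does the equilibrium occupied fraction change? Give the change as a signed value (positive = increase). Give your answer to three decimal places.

0.359

Before: p* = 1 − 0.525/0.716 = 0.2668.
After the change, c = 0.716, e = 0.26775, so p* = 1 − 0.26775/0.716 = 0.6260.
Δp* = 0.6260 − 0.2668 = +0.3593.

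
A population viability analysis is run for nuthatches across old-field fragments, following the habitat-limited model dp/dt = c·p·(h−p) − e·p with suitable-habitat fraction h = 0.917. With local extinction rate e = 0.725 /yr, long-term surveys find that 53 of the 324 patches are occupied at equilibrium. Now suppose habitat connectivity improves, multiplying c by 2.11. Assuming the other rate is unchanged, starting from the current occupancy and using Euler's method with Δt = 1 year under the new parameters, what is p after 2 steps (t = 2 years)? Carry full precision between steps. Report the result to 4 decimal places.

Observed p* = 53/324 = 0.16358.
Balance c(h−p*) = e gives c = e/(0.917 − 0.16358) = 0.725/0.75342 = 0.96228.
Starting from p₀ = 0.16358; update p ← p + (dp/dt)·Δt with the new parameters.
  1  |  dp/dt·Δt = +0.131641  |  p_1 = 0.295221
  2  |  dp/dt·Δt = +0.158671  |  p_2 = 0.453893

0.4539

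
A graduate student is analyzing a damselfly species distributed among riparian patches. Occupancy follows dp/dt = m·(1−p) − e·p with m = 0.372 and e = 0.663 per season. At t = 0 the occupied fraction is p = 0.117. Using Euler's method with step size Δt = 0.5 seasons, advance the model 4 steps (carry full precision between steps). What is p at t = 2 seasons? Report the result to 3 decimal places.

0.346

Update rule: p ← p + [m·(1−p) − e·p]·Δt with Δt = 0.5.
  1  |  dp/dt·Δt = +0.125452  |  p_1 = 0.242453
  2  |  dp/dt·Δt = +0.060531  |  p_2 = 0.302983
  3  |  dp/dt·Δt = +0.029206  |  p_3 = 0.332189
  4  |  dp/dt·Δt = +0.014092  |  p_4 = 0.346281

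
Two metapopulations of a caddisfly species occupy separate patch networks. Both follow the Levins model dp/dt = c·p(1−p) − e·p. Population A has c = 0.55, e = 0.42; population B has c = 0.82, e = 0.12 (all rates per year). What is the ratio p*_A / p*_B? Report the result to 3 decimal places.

A: p*_A = 1 − 0.42/0.55 = 0.2364.
B: p*_B = 1 − 0.12/0.82 = 0.8537.
p*_A / p*_B = 0.2364/0.8537 = 0.2769.

0.277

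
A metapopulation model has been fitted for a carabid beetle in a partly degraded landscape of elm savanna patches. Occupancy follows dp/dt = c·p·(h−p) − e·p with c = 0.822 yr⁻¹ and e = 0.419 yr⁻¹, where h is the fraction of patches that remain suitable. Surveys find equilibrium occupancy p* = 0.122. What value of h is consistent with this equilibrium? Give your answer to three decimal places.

At equilibrium c(h−p*) = e, so h = p* + e/c.
h = 0.122 + 0.419/0.822 = 0.122 + 0.5097 = 0.6317.

0.632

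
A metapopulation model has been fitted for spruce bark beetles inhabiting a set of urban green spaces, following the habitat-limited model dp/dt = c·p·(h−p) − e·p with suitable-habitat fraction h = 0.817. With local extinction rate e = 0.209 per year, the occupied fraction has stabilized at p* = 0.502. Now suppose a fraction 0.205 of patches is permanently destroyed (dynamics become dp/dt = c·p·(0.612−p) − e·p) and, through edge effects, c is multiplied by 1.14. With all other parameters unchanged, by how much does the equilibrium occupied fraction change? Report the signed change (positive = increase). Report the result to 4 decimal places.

-0.1663

Balance c(h−p*) = e gives c = e/(0.817 − 0.50200) = 0.209/0.31500 = 0.66349.
New p* = 0.612 − e/c = 0.612 − 0.20900/0.75638 = 0.33568.
Δp* = 0.33568 − 0.50200 = -0.16632.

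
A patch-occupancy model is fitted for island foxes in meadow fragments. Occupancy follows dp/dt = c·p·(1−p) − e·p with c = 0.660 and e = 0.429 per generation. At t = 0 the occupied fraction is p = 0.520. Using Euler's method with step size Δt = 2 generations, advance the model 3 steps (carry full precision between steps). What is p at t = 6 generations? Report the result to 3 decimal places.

Update rule: p ← p + [c·p·(1−p) − e·p]·Δt with Δt = 2.
  1  |  dp/dt·Δt = -0.116688  |  p_1 = 0.403312
  2  |  dp/dt·Δt = -0.028382  |  p_2 = 0.374930
  3  |  dp/dt·Δt = -0.012338  |  p_3 = 0.362592

0.363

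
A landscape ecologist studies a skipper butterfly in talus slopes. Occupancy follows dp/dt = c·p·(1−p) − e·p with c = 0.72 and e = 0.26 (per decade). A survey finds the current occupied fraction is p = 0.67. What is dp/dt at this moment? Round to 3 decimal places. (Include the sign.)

-0.015

Colonization term: c·p·(1−p) = 0.72×0.67×0.3300 = 0.15919.
Extinction term: e·p = 0.17420.
dp/dt = 0.15919 − 0.17420 = -0.01501.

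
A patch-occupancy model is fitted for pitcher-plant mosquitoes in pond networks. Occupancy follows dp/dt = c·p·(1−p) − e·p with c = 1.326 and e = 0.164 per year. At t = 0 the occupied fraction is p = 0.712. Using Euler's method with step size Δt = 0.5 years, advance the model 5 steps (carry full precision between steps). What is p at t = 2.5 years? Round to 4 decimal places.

0.8729

Update rule: p ← p + [c·p·(1−p) − e·p]·Δt with Δt = 0.5.
  1  |  dp/dt·Δt = +0.077568  |  p_1 = 0.789568
  2  |  dp/dt·Δt = +0.045413  |  p_2 = 0.834981
  3  |  dp/dt·Δt = +0.022885  |  p_3 = 0.857866
  4  |  dp/dt·Δt = +0.010496  |  p_4 = 0.868362
  5  |  dp/dt·Δt = +0.004582  |  p_5 = 0.872943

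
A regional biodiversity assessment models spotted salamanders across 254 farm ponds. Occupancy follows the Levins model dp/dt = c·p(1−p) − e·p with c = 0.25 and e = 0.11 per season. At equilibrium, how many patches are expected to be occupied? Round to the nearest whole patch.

142

p* = 1 − e/c = 1 − 0.11/0.25 = 0.5600.
Expected occupied patches = N × p* = 254 × 0.5600 = 142.24 ≈ 142.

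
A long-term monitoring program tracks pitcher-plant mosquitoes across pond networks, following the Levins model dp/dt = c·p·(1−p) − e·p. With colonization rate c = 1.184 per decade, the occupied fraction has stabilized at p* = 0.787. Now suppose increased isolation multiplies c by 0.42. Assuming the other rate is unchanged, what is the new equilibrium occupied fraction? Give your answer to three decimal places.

Balance c(1−p*) = e gives e = 1.184×(1 − 0.78700) = 0.25219.
New p* = 1 − e/c = 1 − 0.25219/0.49728 = 0.49286.

0.493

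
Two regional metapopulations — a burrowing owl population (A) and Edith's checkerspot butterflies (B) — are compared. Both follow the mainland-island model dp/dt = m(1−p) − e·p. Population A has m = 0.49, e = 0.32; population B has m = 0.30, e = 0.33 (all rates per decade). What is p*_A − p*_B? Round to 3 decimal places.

0.129

A: p*_A = m/(m+e) = 0.49/0.8100 = 0.6049.
B: p*_B = 0.30/0.6300 = 0.4762.
p*_A − p*_B = 0.6049 − 0.4762 = 0.1287.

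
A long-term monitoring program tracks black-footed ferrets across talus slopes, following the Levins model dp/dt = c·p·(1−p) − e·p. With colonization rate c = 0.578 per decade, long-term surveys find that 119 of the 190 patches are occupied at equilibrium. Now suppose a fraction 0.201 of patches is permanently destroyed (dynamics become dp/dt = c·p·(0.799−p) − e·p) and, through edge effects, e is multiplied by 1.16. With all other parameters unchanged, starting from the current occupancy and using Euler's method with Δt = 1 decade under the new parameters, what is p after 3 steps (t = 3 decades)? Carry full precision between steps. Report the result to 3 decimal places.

0.449

Observed p* = 119/190 = 0.62632.
Balance c(1−p*) = e gives e = 0.578×(1 − 0.62632) = 0.21599.
Starting from p₀ = 0.62632; update p ← p + (dp/dt)·Δt with the new parameters.
  1  |  dp/dt·Δt = -0.094409  |  p_1 = 0.531907
  2  |  dp/dt·Δt = -0.051153  |  p_2 = 0.480755
  3  |  dp/dt·Δt = -0.032019  |  p_3 = 0.448735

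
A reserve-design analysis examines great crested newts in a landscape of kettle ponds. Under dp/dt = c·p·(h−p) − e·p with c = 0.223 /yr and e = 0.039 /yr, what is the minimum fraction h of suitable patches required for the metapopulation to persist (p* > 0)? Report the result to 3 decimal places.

0.175

p* = h − e/c is positive only when h > e/c.
h_min = e/c = 0.039/0.223 = 0.1749.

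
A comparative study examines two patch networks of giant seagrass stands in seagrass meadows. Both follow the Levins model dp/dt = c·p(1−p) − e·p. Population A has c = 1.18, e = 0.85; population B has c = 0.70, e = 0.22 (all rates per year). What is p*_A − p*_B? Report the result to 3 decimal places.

A: p*_A = 1 − 0.85/1.18 = 0.2797.
B: p*_B = 1 − 0.22/0.70 = 0.6857.
p*_A − p*_B = 0.2797 − 0.6857 = -0.4061.

-0.406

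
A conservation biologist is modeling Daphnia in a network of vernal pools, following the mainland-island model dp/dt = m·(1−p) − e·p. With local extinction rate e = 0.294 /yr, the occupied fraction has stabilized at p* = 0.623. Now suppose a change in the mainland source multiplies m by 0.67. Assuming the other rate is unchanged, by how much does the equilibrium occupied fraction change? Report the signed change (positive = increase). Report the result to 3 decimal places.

Balance m(1−p*) = e·p* gives m = e·p*/(1−p*) = 0.294×0.62300/0.37700 = 0.48584.
New p* = m/(m+e) = 0.32551/(0.32551+0.29400) = 0.52543.
Δp* = 0.52543 − 0.62300 = -0.09757.

-0.098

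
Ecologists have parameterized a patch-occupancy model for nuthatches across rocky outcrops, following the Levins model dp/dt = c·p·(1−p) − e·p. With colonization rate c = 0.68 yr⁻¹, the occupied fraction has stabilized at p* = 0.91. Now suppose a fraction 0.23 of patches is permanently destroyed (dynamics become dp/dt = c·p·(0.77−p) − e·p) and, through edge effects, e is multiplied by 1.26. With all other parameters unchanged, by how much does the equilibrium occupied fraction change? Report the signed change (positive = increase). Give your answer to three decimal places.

Balance c(1−p*) = e gives e = 0.68×(1 − 0.91000) = 0.06120.
New p* = 0.77 − e/c = 0.77 − 0.07711/0.68000 = 0.65660.
Δp* = 0.65660 − 0.91000 = -0.25340.

-0.253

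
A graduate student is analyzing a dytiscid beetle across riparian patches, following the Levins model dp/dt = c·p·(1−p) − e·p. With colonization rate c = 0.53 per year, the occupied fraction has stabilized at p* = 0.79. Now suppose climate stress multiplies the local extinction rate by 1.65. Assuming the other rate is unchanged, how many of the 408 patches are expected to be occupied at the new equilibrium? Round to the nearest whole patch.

Balance c(1−p*) = e gives e = 0.53×(1 − 0.79000) = 0.11130.
New p* = 1 − e/c = 1 − 0.18364/0.53000 = 0.65351.
Expected occupied = 408 × 0.65351 = 266.63 ≈ 267.

267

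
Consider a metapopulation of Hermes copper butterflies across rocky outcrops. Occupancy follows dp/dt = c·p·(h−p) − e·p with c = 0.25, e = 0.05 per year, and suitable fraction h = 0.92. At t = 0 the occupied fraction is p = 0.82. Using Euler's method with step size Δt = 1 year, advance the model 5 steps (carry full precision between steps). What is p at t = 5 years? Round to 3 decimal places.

Update rule: p ← p + [c·p·(h−p) − e·p]·Δt with Δt = 1.
  1  |  dp/dt·Δt = -0.020500  |  p_1 = 0.799500
  2  |  dp/dt·Δt = -0.015890  |  p_2 = 0.783610
  3  |  dp/dt·Δt = -0.012461  |  p_3 = 0.771149
  4  |  dp/dt·Δt = -0.009861  |  p_4 = 0.761288
  5  |  dp/dt·Δt = -0.007858  |  p_5 = 0.753430

0.753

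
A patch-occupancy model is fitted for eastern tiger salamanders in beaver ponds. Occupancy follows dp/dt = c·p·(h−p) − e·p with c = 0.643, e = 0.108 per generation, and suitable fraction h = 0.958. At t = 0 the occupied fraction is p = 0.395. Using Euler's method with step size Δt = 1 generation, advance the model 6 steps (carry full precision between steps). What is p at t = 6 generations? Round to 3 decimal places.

Update rule: p ← p + [c·p·(h−p) − e·p]·Δt with Δt = 1.
step 1: Δp = +0.10033, p = 0.49533
step 2: Δp = +0.09386, p = 0.58920
step 3: Δp = +0.07609, p = 0.66529
step 4: Δp = +0.05337, p = 0.71865
step 5: Δp = +0.03299, p = 0.75164
step 6: Δp = +0.01856, p = 0.77020

0.770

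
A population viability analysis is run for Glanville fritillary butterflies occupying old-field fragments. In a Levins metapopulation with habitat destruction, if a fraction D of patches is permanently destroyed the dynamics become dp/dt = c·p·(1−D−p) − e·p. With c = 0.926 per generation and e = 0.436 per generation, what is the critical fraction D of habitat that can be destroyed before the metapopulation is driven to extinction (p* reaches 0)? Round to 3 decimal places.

The nontrivial equilibrium is p* = (1−D) − e/c; extinction occurs when this hits zero.
So D_crit = 1 − e/c = 1 − 0.436/0.926 = 1 − 0.4708 = 0.5292.
This equals the undisturbed p*, a classic result of Lande's extension.

0.529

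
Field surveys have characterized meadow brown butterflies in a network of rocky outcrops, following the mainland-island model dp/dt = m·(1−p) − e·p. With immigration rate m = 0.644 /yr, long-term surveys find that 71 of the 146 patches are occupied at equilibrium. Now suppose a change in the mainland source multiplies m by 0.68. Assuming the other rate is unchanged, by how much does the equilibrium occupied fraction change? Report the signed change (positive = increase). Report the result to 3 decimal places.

-0.095

Observed p* = 71/146 = 0.48630.
Balance m(1−p*) = e·p* gives e = m(1−p*)/p* = 0.644×0.51370/0.48630 = 0.68029.
New p* = m/(m+e) = 0.43792/(0.43792+0.68029) = 0.39163.
Δp* = 0.39163 − 0.48630 = -0.09467.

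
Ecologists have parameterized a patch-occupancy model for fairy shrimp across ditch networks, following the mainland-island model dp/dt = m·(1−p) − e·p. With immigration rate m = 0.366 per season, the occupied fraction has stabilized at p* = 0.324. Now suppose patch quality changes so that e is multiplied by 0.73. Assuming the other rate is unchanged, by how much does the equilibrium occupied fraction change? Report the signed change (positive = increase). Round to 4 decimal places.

Balance m(1−p*) = e·p* gives e = m(1−p*)/p* = 0.366×0.67600/0.32400 = 0.76363.
New p* = m/(m+e) = 0.36600/(0.36600+0.55745) = 0.39634.
Δp* = 0.39634 − 0.32400 = +0.07234.

0.0723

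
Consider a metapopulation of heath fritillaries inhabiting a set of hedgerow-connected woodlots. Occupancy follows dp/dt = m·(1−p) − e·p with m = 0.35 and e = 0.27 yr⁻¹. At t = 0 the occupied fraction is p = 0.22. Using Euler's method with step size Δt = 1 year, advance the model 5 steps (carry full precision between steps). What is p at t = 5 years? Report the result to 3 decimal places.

Update rule: p ← p + [m·(1−p) − e·p]·Δt with Δt = 1.
t = 1: p = 0.22000 + (+0.21360) = 0.43360
t = 2: p = 0.43360 + (+0.08117) = 0.51477
t = 3: p = 0.51477 + (+0.03084) = 0.54561
t = 4: p = 0.54561 + (+0.01172) = 0.55733
t = 5: p = 0.55733 + (+0.00445) = 0.56179

0.562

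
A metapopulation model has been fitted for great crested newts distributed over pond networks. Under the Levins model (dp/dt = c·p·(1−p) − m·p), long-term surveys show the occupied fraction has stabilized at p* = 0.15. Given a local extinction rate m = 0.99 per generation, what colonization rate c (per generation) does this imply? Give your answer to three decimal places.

1.165

At equilibrium c(1−p*) = m, so c = m/(1−p*).
c = 0.99/(1 − 0.15) = 0.99/0.8500 = 1.1647.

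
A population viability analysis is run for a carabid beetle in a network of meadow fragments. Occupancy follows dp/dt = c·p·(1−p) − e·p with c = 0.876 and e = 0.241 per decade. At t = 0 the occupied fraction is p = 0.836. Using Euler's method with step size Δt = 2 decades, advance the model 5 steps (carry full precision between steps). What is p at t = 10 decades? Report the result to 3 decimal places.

Update rule: p ← p + [c·p·(1−p) − e·p]·Δt with Δt = 2.
step 1: Δp = -0.16275, p = 0.67325
step 2: Δp = +0.06090, p = 0.73416
step 3: Δp = -0.01192, p = 0.72223
step 4: Δp = +0.00336, p = 0.72559
step 5: Δp = -0.00090, p = 0.72469

0.725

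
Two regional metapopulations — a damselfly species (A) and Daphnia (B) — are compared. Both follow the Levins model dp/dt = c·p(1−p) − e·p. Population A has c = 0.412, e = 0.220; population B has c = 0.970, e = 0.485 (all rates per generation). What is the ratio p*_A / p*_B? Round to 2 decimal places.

A: p*_A = 1 − 0.220/0.412 = 0.4660.
B: p*_B = 1 − 0.485/0.970 = 0.5000.
p*_A / p*_B = 0.4660/0.5000 = 0.9320.

0.93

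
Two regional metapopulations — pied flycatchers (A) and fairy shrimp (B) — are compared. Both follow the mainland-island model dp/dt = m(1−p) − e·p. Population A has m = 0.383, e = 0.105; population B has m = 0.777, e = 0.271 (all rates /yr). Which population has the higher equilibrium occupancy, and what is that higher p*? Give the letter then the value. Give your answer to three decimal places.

A, 0.785

A: p*_A = m/(m+e) = 0.383/0.4880 = 0.7848.
B: p*_B = 0.777/1.0480 = 0.7414.
A is higher at 0.7848.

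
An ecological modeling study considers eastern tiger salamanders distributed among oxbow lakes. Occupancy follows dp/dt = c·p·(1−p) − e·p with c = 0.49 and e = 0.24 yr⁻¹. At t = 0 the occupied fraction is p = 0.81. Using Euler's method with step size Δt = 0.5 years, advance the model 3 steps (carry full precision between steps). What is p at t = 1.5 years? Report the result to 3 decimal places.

Update rule: p ← p + [c·p·(1−p) − e·p]·Δt with Δt = 0.5.
t = 0.5: p = 0.81000 + (-0.05949) = 0.75051
t = 1: p = 0.75051 + (-0.04419) = 0.70632
t = 1.5: p = 0.70632 + (-0.03394) = 0.67238

0.672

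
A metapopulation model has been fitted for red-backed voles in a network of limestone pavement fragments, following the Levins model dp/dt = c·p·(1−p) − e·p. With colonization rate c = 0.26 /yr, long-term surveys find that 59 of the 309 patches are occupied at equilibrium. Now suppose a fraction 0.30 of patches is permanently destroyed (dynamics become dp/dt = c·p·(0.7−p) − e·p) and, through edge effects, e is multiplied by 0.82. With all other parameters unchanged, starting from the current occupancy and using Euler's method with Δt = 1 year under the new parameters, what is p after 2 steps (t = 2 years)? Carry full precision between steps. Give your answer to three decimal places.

0.176

Observed p* = 59/309 = 0.19094.
Balance c(1−p*) = e gives e = 0.26×(1 − 0.19094) = 0.21036.
Starting from p₀ = 0.19094; update p ← p + (dp/dt)·Δt with the new parameters.
t = 1: p = 0.19094 + (-0.00766) = 0.18328
t = 2: p = 0.18328 + (-0.00699) = 0.17628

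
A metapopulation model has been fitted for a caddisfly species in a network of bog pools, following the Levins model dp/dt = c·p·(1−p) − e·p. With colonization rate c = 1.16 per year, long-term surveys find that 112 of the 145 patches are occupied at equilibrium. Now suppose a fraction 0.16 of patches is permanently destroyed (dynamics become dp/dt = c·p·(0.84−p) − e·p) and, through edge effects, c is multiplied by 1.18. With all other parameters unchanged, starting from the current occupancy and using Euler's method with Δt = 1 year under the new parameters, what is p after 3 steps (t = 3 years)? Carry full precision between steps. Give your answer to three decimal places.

Observed p* = 112/145 = 0.77241.
Balance c(1−p*) = e gives e = 1.16×(1 − 0.77241) = 0.26400.
Starting from p₀ = 0.77241; update p ← p + (dp/dt)·Δt with the new parameters.
p: 0.77241 → 0.63995  (Δp = -0.13246)
p: 0.63995 → 0.64624  (Δp = +0.00629)
p: 0.64624 → 0.64703  (Δp = +0.00079)

0.647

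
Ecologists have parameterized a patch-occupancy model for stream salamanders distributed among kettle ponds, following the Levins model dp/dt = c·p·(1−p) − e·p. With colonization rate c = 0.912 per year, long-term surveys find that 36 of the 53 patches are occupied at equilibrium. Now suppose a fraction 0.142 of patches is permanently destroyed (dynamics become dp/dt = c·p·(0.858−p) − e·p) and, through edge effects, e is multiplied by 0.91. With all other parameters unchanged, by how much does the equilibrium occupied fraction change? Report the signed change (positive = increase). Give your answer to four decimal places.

Observed p* = 36/53 = 0.67925.
Balance c(1−p*) = e gives e = 0.912×(1 − 0.67925) = 0.29252.
New p* = 0.858 − e/c = 0.858 − 0.26619/0.91200 = 0.56612.
Δp* = 0.56612 − 0.67925 = -0.11313.

-0.1131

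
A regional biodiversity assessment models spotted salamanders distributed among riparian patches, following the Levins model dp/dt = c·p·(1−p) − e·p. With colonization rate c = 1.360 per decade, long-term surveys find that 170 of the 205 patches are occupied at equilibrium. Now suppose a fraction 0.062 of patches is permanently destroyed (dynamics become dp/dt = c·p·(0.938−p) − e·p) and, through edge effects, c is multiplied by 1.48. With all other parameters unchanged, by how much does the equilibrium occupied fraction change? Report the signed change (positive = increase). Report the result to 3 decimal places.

-0.007

Observed p* = 170/205 = 0.82927.
Balance c(1−p*) = e gives e = 1.360×(1 − 0.82927) = 0.23219.
New p* = 0.938 − e/c = 0.938 − 0.23219/2.01280 = 0.82264.
Δp* = 0.82264 − 0.82927 = -0.00663.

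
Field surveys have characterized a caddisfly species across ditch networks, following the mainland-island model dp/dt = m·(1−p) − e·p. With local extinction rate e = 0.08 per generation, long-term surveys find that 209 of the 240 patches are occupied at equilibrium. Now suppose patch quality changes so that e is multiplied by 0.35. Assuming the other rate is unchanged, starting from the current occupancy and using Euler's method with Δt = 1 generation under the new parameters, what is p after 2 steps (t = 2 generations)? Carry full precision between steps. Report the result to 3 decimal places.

Observed p* = 209/240 = 0.87083.
Balance m(1−p*) = e·p* gives m = e·p*/(1−p*) = 0.08×0.87083/0.12917 = 0.53935.
Starting from p₀ = 0.87083; update p ← p + (dp/dt)·Δt with the new parameters.
t = 1: p = 0.87083 + (+0.04528) = 0.91612
t = 2: p = 0.91612 + (+0.01959) = 0.93571

0.936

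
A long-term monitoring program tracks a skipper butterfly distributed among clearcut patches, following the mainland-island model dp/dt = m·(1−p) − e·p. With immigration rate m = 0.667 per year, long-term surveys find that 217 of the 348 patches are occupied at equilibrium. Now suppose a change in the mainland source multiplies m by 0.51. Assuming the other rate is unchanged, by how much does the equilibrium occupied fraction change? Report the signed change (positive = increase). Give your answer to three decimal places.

Observed p* = 217/348 = 0.62356.
Balance m(1−p*) = e·p* gives e = m(1−p*)/p* = 0.667×0.37644/0.62356 = 0.40266.
New p* = m/(m+e) = 0.34017/(0.34017+0.40266) = 0.45794.
Δp* = 0.45794 − 0.62356 = -0.16562.

-0.166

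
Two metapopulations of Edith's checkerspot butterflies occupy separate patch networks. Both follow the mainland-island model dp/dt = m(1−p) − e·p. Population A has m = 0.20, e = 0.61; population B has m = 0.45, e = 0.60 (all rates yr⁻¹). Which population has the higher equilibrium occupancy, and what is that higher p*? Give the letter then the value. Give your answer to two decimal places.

B, 0.43

A: p*_A = m/(m+e) = 0.20/0.8100 = 0.2469.
B: p*_B = 0.45/1.0500 = 0.4286.
B is higher at 0.4286.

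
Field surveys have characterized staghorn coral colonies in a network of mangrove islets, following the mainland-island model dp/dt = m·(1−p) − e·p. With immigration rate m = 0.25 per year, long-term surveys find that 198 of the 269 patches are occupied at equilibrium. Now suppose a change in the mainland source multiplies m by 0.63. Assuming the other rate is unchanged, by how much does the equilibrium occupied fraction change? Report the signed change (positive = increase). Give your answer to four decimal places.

-0.0988

Observed p* = 198/269 = 0.73606.
Balance m(1−p*) = e·p* gives e = m(1−p*)/p* = 0.25×0.26394/0.73606 = 0.08965.
New p* = m/(m+e) = 0.15750/(0.15750+0.08965) = 0.63726.
Δp* = 0.63726 − 0.73606 = -0.09880.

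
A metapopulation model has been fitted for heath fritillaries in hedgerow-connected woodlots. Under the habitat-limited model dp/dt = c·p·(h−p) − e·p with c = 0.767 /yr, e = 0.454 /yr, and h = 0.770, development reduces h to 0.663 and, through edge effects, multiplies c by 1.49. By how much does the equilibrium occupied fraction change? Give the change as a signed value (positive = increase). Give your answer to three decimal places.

Before: p* = h − e/c = 0.770 − 0.454/0.767 = 0.770 − 0.5919 = 0.1781.
After: c = 1.14283, e = 0.454, h = 0.663; p* = 0.663 − 0.454/1.14283 = 0.2657.
Δp* = 0.2657 − 0.1781 = +0.0877.

0.088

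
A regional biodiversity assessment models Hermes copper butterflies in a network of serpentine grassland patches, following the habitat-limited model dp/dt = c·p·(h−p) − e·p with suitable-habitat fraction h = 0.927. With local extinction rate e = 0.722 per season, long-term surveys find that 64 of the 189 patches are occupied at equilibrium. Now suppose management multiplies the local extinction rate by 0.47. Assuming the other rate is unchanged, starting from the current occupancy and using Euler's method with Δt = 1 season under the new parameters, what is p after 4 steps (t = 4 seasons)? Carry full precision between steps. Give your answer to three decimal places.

Observed p* = 64/189 = 0.33862.
Balance c(h−p*) = e gives c = e/(0.927 − 0.33862) = 0.722/0.58838 = 1.22711.
Starting from p₀ = 0.33862; update p ← p + (dp/dt)·Δt with the new parameters.
  1  |  dp/dt·Δt = +0.129578  |  p_1 = 0.468202
  2  |  dp/dt·Δt = +0.104715  |  p_2 = 0.572918
  3  |  dp/dt·Δt = +0.054517  |  p_3 = 0.627435
  4  |  dp/dt·Δt = +0.017730  |  p_4 = 0.645165

0.645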